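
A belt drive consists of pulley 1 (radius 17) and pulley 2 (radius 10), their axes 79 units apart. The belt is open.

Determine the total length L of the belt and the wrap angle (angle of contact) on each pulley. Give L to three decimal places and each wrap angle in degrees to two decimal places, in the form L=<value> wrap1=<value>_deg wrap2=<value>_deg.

L=243.444 wrap1=190.17_deg wrap2=169.83_deg

open belt: β = asin((r2−r1)/C) = asin(-7/79) = -5.0835°
wrap1 = π − 2β = 190.1670°
wrap2 = π + 2β = 169.8330°
tangent length = C·cosβ = 78.6893
L = r1·wrap1 + r2·wrap2 + 2·C·cosβ = 17·3.3190 + 10·2.9641 + 2·78.6893 = 243.4437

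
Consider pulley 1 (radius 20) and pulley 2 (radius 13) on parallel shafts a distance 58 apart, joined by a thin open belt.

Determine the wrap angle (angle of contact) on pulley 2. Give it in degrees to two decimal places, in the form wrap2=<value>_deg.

open belt: β = asin((r2−r1)/C) = asin(-7/58) = -6.9319°
wrap1 = π − 2β = 193.8638°
wrap2 = π + 2β = 166.1362°

wrap2=166.14_deg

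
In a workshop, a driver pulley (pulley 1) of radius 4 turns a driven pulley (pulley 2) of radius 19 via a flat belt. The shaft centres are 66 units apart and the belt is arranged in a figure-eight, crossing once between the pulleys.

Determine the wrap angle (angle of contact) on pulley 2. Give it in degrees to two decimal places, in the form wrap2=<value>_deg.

wrap2=220.79_deg

crossed belt: β = asin((r1+r2)/C) = asin(23/66) = 20.3947°
wrap1 = wrap2 = π + 2β = 220.7893°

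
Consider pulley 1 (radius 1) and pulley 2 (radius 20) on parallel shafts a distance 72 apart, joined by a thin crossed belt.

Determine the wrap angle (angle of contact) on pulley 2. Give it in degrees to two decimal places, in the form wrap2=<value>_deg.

wrap2=213.92_deg

crossed belt: β = asin((r1+r2)/C) = asin(21/72) = 16.9578°
wrap1 = wrap2 = π + 2β = 213.9155°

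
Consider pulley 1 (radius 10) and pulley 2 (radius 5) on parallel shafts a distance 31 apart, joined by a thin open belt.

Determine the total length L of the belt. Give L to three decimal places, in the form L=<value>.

L=109.932

open belt: β = asin((r2−r1)/C) = asin(-5/31) = -9.2818°
wrap1 = π − 2β = 198.5636°
wrap2 = π + 2β = 161.4364°
tangent length = C·cosβ = 30.5941
L = r1·wrap1 + r2·wrap2 + 2·C·cosβ = 10·3.4656 + 5·2.8176 + 2·30.5941 = 109.9321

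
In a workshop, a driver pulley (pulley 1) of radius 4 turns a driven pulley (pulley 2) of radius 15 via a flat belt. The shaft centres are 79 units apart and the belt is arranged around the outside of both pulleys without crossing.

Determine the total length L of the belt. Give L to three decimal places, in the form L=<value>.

L=219.224

open belt: β = asin((r2−r1)/C) = asin(11/79) = 8.0039°
wrap1 = π − 2β = 163.9922°
wrap2 = π + 2β = 196.0078°
tangent length = C·cosβ = 78.2304
L = r1·wrap1 + r2·wrap2 + 2·C·cosβ = 4·2.8622 + 15·3.4210 + 2·78.2304 = 219.2244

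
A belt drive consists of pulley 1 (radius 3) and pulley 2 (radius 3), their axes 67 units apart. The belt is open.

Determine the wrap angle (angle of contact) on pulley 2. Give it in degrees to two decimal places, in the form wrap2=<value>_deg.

wrap2=180.00_deg

open belt: β = asin((r2−r1)/C) = asin(0/67) = 0.0000°
wrap1 = π − 2β = 180.0000°
wrap2 = π + 2β = 180.0000°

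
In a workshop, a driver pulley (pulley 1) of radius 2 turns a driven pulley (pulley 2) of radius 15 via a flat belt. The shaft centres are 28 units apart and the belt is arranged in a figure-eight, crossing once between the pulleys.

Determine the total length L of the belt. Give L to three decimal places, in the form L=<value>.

crossed belt: β = asin((r1+r2)/C) = asin(17/28) = 37.3832°
wrap1 = wrap2 = π + 2β = 254.7664°
tangent length = C·cosβ = 22.2486
L = (r1+r2)·wrap + 2·C·cosβ = 17·4.4465 + 2·22.2486 = 120.0879

L=120.088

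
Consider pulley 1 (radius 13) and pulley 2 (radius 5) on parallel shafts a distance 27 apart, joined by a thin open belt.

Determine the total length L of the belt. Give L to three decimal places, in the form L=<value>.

L=112.937

open belt: β = asin((r2−r1)/C) = asin(-8/27) = -17.2353°
wrap1 = π − 2β = 214.4706°
wrap2 = π + 2β = 145.5294°
tangent length = C·cosβ = 25.7876
L = r1·wrap1 + r2·wrap2 + 2·C·cosβ = 13·3.7432 + 5·2.5400 + 2·25.7876 = 112.9369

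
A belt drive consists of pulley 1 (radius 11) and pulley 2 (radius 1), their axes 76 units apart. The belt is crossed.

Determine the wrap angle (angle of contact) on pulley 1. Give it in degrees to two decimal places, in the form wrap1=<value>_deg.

crossed belt: β = asin((r1+r2)/C) = asin(12/76) = 9.0847°
wrap1 = wrap2 = π + 2β = 198.1694°

wrap1=198.17_deg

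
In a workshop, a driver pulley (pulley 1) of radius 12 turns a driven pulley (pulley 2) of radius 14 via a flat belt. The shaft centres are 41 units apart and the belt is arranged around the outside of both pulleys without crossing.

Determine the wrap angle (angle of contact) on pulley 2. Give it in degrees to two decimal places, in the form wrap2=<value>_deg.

wrap2=185.59_deg

open belt: β = asin((r2−r1)/C) = asin(2/41) = 2.7960°
wrap1 = π − 2β = 174.4079°
wrap2 = π + 2β = 185.5921°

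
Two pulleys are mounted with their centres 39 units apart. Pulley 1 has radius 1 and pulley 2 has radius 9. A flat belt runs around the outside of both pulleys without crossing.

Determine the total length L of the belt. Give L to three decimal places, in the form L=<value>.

L=111.063

open belt: β = asin((r2−r1)/C) = asin(8/39) = 11.8370°
wrap1 = π − 2β = 156.3260°
wrap2 = π + 2β = 203.6740°
tangent length = C·cosβ = 38.1707
L = r1·wrap1 + r2·wrap2 + 2·C·cosβ = 1·2.7284 + 9·3.5548 + 2·38.1707 = 111.0628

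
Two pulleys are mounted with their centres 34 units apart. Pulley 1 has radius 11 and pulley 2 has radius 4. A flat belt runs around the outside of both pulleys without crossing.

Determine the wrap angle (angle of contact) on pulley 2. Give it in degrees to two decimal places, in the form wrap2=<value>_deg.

open belt: β = asin((r2−r1)/C) = asin(-7/34) = -11.8812°
wrap1 = π − 2β = 203.7623°
wrap2 = π + 2β = 156.2377°

wrap2=156.24_deg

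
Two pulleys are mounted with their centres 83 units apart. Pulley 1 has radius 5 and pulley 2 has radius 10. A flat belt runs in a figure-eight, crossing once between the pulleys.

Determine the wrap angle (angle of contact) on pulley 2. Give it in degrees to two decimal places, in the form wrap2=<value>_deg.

crossed belt: β = asin((r1+r2)/C) = asin(15/83) = 10.4119°
wrap1 = wrap2 = π + 2β = 200.8237°

wrap2=200.82_deg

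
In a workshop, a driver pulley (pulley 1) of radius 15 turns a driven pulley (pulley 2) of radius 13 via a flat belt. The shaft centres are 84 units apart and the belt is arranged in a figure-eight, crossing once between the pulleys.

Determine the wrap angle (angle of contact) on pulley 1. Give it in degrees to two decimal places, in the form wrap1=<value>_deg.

wrap1=218.94_deg

crossed belt: β = asin((r1+r2)/C) = asin(28/84) = 19.4712°
wrap1 = wrap2 = π + 2β = 218.9424°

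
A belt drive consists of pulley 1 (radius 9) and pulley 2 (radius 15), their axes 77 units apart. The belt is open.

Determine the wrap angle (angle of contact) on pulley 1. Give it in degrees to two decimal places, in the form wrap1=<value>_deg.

wrap1=171.06_deg

open belt: β = asin((r2−r1)/C) = asin(6/77) = 4.4691°
wrap1 = π − 2β = 171.0617°
wrap2 = π + 2β = 188.9383°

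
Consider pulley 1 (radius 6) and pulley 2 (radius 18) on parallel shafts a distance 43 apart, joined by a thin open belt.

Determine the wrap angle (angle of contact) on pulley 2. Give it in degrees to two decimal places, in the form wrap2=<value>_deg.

open belt: β = asin((r2−r1)/C) = asin(12/43) = 16.2047°
wrap1 = π − 2β = 147.5906°
wrap2 = π + 2β = 212.4094°

wrap2=212.41_deg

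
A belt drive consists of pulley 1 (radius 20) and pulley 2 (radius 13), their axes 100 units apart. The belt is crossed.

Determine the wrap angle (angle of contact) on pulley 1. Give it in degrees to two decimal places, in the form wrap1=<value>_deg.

wrap1=218.54_deg

crossed belt: β = asin((r1+r2)/C) = asin(33/100) = 19.2688°
wrap1 = wrap2 = π + 2β = 218.5376°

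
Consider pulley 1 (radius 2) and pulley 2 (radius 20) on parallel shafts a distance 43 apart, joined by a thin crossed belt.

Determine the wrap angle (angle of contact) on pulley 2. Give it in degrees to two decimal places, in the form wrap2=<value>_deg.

crossed belt: β = asin((r1+r2)/C) = asin(22/43) = 30.7723°
wrap1 = wrap2 = π + 2β = 241.5446°

wrap2=241.54_deg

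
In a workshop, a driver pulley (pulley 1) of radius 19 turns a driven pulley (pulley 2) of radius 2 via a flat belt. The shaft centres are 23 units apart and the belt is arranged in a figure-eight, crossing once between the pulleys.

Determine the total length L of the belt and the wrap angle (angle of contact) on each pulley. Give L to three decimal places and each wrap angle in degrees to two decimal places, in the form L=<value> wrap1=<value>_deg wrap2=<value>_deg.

crossed belt: β = asin((r1+r2)/C) = asin(21/23) = 65.9294°
wrap1 = wrap2 = π + 2β = 311.8588°
tangent length = C·cosβ = 9.3808
L = (r1+r2)·wrap + 2·C·cosβ = 21·5.4430 + 2·9.3808 = 133.0639

L=133.064 wrap1=311.86_deg wrap2=311.86_deg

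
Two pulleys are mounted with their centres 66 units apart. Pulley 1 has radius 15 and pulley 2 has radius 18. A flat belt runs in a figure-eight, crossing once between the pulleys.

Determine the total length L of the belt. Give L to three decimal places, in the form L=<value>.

crossed belt: β = asin((r1+r2)/C) = asin(33/66) = 30.0000°
wrap1 = wrap2 = π + 2β = 240.0000°
tangent length = C·cosβ = 57.1577
L = (r1+r2)·wrap + 2·C·cosβ = 33·4.1888 + 2·57.1577 = 252.5454

L=252.545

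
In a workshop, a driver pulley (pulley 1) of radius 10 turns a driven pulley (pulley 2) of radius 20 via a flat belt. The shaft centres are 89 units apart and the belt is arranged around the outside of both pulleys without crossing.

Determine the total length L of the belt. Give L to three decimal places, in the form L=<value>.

open belt: β = asin((r2−r1)/C) = asin(10/89) = 6.4514°
wrap1 = π − 2β = 167.0973°
wrap2 = π + 2β = 192.9027°
tangent length = C·cosβ = 88.4364
L = r1·wrap1 + r2·wrap2 + 2·C·cosβ = 10·2.9164 + 20·3.3668 + 2·88.4364 = 273.3726

L=273.373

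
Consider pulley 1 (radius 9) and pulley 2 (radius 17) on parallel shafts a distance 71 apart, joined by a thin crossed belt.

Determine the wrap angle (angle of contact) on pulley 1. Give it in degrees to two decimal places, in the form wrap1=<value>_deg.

wrap1=222.96_deg

crossed belt: β = asin((r1+r2)/C) = asin(26/71) = 21.4813°
wrap1 = wrap2 = π + 2β = 222.9626°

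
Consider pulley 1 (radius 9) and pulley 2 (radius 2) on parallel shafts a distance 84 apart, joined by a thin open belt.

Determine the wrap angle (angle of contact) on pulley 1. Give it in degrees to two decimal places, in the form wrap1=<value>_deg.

open belt: β = asin((r2−r1)/C) = asin(-7/84) = -4.7802°
wrap1 = π − 2β = 189.5604°
wrap2 = π + 2β = 170.4396°

wrap1=189.56_deg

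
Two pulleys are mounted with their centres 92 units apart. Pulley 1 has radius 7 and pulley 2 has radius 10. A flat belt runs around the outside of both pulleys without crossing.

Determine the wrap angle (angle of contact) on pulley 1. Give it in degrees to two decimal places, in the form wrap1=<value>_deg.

open belt: β = asin((r2−r1)/C) = asin(3/92) = 1.8687°
wrap1 = π − 2β = 176.2627°
wrap2 = π + 2β = 183.7373°

wrap1=176.26_deg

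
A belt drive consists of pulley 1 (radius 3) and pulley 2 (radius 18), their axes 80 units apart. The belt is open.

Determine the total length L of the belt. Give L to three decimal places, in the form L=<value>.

L=228.794

open belt: β = asin((r2−r1)/C) = asin(15/80) = 10.8069°
wrap1 = π − 2β = 158.3862°
wrap2 = π + 2β = 201.6138°
tangent length = C·cosβ = 78.5812
L = r1·wrap1 + r2·wrap2 + 2·C·cosβ = 3·2.7644 + 18·3.5188 + 2·78.5812 = 228.7943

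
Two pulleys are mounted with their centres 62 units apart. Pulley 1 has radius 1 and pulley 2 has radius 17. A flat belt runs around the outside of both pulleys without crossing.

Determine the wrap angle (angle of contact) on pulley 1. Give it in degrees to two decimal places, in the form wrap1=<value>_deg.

wrap1=150.09_deg

open belt: β = asin((r2−r1)/C) = asin(16/62) = 14.9552°
wrap1 = π − 2β = 150.0895°
wrap2 = π + 2β = 209.9105°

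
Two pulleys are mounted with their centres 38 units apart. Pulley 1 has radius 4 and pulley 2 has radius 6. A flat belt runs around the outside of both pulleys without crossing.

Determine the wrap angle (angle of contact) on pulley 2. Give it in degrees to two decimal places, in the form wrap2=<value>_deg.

open belt: β = asin((r2−r1)/C) = asin(2/38) = 3.0170°
wrap1 = π − 2β = 173.9661°
wrap2 = π + 2β = 186.0339°

wrap2=186.03_deg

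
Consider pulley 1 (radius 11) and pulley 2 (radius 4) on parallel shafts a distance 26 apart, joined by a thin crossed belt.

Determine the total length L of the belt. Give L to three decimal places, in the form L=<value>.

crossed belt: β = asin((r1+r2)/C) = asin(15/26) = 35.2344°
wrap1 = wrap2 = π + 2β = 250.4688°
tangent length = C·cosβ = 21.2368
L = (r1+r2)·wrap + 2·C·cosβ = 15·4.3715 + 2·21.2368 = 108.0461

L=108.046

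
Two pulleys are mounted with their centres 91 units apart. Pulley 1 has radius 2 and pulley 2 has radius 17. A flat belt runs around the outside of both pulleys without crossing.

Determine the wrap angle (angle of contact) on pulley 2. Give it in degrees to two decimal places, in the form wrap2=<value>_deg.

open belt: β = asin((r2−r1)/C) = asin(15/91) = 9.4877°
wrap1 = π − 2β = 161.0247°
wrap2 = π + 2β = 198.9753°

wrap2=198.98_deg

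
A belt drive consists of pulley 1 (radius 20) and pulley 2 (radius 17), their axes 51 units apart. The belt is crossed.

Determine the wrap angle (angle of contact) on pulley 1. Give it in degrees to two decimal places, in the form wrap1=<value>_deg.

wrap1=273.02_deg

crossed belt: β = asin((r1+r2)/C) = asin(37/51) = 46.5096°
wrap1 = wrap2 = π + 2β = 273.0193°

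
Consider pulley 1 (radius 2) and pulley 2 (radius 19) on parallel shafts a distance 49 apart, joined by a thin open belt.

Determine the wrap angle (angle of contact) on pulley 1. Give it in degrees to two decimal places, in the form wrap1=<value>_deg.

open belt: β = asin((r2−r1)/C) = asin(17/49) = 20.3002°
wrap1 = π − 2β = 139.3996°
wrap2 = π + 2β = 220.6004°

wrap1=139.40_deg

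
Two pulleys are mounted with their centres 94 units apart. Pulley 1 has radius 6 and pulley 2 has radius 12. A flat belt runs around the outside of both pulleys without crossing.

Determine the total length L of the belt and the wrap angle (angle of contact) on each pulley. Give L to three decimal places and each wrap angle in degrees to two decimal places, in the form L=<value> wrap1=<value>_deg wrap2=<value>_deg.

L=244.932 wrap1=172.68_deg wrap2=187.32_deg

open belt: β = asin((r2−r1)/C) = asin(6/94) = 3.6597°
wrap1 = π − 2β = 172.6807°
wrap2 = π + 2β = 187.3193°
tangent length = C·cosβ = 93.8083
L = r1·wrap1 + r2·wrap2 + 2·C·cosβ = 6·3.0138 + 12·3.2693 + 2·93.8083 = 244.9318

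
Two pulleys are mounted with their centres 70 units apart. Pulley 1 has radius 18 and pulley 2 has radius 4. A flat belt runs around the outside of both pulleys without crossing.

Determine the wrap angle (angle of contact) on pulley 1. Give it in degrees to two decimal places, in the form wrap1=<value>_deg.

wrap1=203.07_deg

open belt: β = asin((r2−r1)/C) = asin(-14/70) = -11.5370°
wrap1 = π − 2β = 203.0739°
wrap2 = π + 2β = 156.9261°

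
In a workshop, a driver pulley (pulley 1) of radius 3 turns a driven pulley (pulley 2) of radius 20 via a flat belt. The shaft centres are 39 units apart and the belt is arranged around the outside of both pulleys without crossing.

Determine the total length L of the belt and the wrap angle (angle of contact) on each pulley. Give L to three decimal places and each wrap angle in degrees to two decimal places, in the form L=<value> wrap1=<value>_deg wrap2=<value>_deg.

open belt: β = asin((r2−r1)/C) = asin(17/39) = 25.8424°
wrap1 = π − 2β = 128.3152°
wrap2 = π + 2β = 231.6848°
tangent length = C·cosβ = 35.0999
L = r1·wrap1 + r2·wrap2 + 2·C·cosβ = 3·2.2395 + 20·4.0437 + 2·35.0999 = 157.7915

L=157.792 wrap1=128.32_deg wrap2=231.68_deg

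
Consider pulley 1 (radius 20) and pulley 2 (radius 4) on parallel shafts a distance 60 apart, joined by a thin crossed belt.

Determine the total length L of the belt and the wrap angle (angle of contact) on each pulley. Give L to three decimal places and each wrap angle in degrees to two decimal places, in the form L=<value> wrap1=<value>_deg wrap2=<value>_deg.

crossed belt: β = asin((r1+r2)/C) = asin(24/60) = 23.5782°
wrap1 = wrap2 = π + 2β = 227.1564°
tangent length = C·cosβ = 54.9909
L = (r1+r2)·wrap + 2·C·cosβ = 24·3.9646 + 2·54.9909 = 205.1328

L=205.133 wrap1=227.16_deg wrap2=227.16_deg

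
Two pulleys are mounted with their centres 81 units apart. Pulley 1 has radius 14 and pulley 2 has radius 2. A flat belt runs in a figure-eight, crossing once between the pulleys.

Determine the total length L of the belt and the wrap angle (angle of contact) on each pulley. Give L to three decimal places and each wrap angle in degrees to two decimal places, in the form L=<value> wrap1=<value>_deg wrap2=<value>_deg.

crossed belt: β = asin((r1+r2)/C) = asin(16/81) = 11.3926°
wrap1 = wrap2 = π + 2β = 202.7852°
tangent length = C·cosβ = 79.4040
L = (r1+r2)·wrap + 2·C·cosβ = 16·3.5393 + 2·79.4040 = 215.4364

L=215.436 wrap1=202.79_deg wrap2=202.79_deg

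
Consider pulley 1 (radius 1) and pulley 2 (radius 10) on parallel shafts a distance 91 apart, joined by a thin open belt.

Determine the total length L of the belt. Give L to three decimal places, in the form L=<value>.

open belt: β = asin((r2−r1)/C) = asin(9/91) = 5.6759°
wrap1 = π − 2β = 168.6482°
wrap2 = π + 2β = 191.3518°
tangent length = C·cosβ = 90.5539
L = r1·wrap1 + r2·wrap2 + 2·C·cosβ = 1·2.9435 + 10·3.3397 + 2·90.5539 = 217.4484

L=217.448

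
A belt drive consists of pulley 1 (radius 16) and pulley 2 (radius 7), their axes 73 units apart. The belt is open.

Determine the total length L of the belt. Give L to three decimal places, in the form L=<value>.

L=219.368

open belt: β = asin((r2−r1)/C) = asin(-9/73) = -7.0819°
wrap1 = π − 2β = 194.1638°
wrap2 = π + 2β = 165.8362°
tangent length = C·cosβ = 72.4431
L = r1·wrap1 + r2·wrap2 + 2·C·cosβ = 16·3.3888 + 7·2.8944 + 2·72.4431 = 219.3676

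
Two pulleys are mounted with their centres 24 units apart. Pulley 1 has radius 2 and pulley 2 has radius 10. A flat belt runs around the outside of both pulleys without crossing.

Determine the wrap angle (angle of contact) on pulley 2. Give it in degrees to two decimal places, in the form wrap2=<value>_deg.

wrap2=218.94_deg

open belt: β = asin((r2−r1)/C) = asin(8/24) = 19.4712°
wrap1 = π − 2β = 141.0576°
wrap2 = π + 2β = 218.9424°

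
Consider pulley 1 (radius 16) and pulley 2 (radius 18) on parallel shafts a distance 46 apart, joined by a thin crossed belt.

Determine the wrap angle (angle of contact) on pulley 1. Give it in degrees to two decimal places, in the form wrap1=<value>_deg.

crossed belt: β = asin((r1+r2)/C) = asin(34/46) = 47.6574°
wrap1 = wrap2 = π + 2β = 275.3148°

wrap1=275.31_deg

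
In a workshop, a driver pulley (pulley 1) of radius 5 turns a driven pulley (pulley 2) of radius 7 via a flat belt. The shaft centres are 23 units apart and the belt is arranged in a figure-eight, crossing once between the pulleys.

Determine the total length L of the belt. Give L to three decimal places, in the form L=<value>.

L=90.115

crossed belt: β = asin((r1+r2)/C) = asin(12/23) = 31.4490°
wrap1 = wrap2 = π + 2β = 242.8980°
tangent length = C·cosβ = 19.6214
L = (r1+r2)·wrap + 2·C·cosβ = 12·4.2394 + 2·19.6214 = 90.1153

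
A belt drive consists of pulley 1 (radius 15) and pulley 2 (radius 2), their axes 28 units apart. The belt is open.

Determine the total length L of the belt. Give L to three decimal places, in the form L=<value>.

L=115.559

open belt: β = asin((r2−r1)/C) = asin(-13/28) = -27.6640°
wrap1 = π − 2β = 235.3280°
wrap2 = π + 2β = 124.6720°
tangent length = C·cosβ = 24.7992
L = r1·wrap1 + r2·wrap2 + 2·C·cosβ = 15·4.1072 + 2·2.1759 + 2·24.7992 = 115.5590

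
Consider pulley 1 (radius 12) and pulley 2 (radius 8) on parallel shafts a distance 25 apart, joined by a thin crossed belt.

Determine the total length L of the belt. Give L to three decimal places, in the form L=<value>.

crossed belt: β = asin((r1+r2)/C) = asin(20/25) = 53.1301°
wrap1 = wrap2 = π + 2β = 286.2602°
tangent length = C·cosβ = 15.0000
L = (r1+r2)·wrap + 2·C·cosβ = 20·4.9962 + 2·15.0000 = 129.9237

L=129.924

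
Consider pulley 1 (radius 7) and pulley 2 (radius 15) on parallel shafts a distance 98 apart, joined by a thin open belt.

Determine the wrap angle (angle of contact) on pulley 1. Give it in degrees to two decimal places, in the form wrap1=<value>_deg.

open belt: β = asin((r2−r1)/C) = asin(8/98) = 4.6824°
wrap1 = π − 2β = 170.6352°
wrap2 = π + 2β = 189.3648°

wrap1=170.64_deg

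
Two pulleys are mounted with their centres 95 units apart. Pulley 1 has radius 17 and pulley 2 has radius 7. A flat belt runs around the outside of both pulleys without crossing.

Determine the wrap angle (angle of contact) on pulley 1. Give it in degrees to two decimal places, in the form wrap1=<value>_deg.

wrap1=192.08_deg

open belt: β = asin((r2−r1)/C) = asin(-10/95) = -6.0423°
wrap1 = π − 2β = 192.0847°
wrap2 = π + 2β = 167.9153°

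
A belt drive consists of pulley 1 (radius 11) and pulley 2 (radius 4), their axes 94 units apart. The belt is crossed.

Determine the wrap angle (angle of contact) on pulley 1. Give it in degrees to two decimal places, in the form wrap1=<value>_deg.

crossed belt: β = asin((r1+r2)/C) = asin(15/94) = 9.1822°
wrap1 = wrap2 = π + 2β = 198.3644°

wrap1=198.36_deg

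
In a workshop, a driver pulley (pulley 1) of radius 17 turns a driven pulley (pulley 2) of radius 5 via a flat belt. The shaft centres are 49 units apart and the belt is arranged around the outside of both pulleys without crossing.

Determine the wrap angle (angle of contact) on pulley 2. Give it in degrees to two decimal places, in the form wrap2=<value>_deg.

open belt: β = asin((r2−r1)/C) = asin(-12/49) = -14.1758°
wrap1 = π − 2β = 208.3516°
wrap2 = π + 2β = 151.6484°

wrap2=151.65_deg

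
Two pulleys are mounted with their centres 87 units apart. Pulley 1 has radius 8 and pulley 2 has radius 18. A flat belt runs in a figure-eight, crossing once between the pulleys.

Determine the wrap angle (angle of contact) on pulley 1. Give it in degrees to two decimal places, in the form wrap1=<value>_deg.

wrap1=214.78_deg

crossed belt: β = asin((r1+r2)/C) = asin(26/87) = 17.3886°
wrap1 = wrap2 = π + 2β = 214.7772°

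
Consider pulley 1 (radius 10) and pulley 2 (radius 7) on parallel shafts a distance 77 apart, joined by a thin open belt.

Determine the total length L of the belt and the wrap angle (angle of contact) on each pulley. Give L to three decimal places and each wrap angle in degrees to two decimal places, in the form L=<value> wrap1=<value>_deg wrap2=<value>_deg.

open belt: β = asin((r2−r1)/C) = asin(-3/77) = -2.2329°
wrap1 = π − 2β = 184.4657°
wrap2 = π + 2β = 175.5343°
tangent length = C·cosβ = 76.9415
L = r1·wrap1 + r2·wrap2 + 2·C·cosβ = 10·3.2195 + 7·3.0637 + 2·76.9415 = 207.5240

L=207.524 wrap1=184.47_deg wrap2=175.53_deg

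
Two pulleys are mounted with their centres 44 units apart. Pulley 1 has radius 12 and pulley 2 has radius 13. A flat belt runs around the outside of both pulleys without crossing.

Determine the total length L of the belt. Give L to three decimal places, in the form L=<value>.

L=166.563

open belt: β = asin((r2−r1)/C) = asin(1/44) = 1.3023°
wrap1 = π − 2β = 177.3954°
wrap2 = π + 2β = 182.6046°
tangent length = C·cosβ = 43.9886
L = r1·wrap1 + r2·wrap2 + 2·C·cosβ = 12·3.0961 + 13·3.1871 + 2·43.9886 = 166.5625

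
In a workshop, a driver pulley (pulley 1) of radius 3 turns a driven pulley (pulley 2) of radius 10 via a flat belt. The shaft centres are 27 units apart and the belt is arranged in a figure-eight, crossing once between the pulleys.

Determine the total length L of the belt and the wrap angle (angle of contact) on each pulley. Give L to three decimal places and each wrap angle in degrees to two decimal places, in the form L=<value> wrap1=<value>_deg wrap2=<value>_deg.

L=101.230 wrap1=237.56_deg wrap2=237.56_deg

crossed belt: β = asin((r1+r2)/C) = asin(13/27) = 28.7822°
wrap1 = wrap2 = π + 2β = 237.5644°
tangent length = C·cosβ = 23.6643
L = (r1+r2)·wrap + 2·C·cosβ = 13·4.1463 + 2·23.6643 = 101.2303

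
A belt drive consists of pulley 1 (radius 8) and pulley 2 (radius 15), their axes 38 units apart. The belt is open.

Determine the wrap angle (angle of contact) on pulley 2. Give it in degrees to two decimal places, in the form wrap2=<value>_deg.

wrap2=201.23_deg

open belt: β = asin((r2−r1)/C) = asin(7/38) = 10.6151°
wrap1 = π − 2β = 158.7698°
wrap2 = π + 2β = 201.2302°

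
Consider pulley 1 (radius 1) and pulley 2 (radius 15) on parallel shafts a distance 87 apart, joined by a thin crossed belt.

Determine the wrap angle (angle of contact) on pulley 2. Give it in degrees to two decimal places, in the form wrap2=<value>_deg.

wrap2=201.19_deg

crossed belt: β = asin((r1+r2)/C) = asin(16/87) = 10.5975°
wrap1 = wrap2 = π + 2β = 201.1950°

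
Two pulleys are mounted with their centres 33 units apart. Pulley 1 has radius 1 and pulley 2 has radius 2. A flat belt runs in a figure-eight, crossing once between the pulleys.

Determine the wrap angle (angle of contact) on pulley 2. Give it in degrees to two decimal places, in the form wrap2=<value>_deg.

crossed belt: β = asin((r1+r2)/C) = asin(3/33) = 5.2159°
wrap1 = wrap2 = π + 2β = 190.4318°

wrap2=190.43_deg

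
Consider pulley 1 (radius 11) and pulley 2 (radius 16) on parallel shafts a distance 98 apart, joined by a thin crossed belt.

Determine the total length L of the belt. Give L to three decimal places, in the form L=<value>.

crossed belt: β = asin((r1+r2)/C) = asin(27/98) = 15.9924°
wrap1 = wrap2 = π + 2β = 211.9848°
tangent length = C·cosβ = 94.2072
L = (r1+r2)·wrap + 2·C·cosβ = 27·3.6998 + 2·94.2072 = 288.3099

L=288.310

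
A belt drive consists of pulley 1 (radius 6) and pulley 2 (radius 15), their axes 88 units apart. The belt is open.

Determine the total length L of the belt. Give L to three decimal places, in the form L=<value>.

L=242.895

open belt: β = asin((r2−r1)/C) = asin(9/88) = 5.8701°
wrap1 = π − 2β = 168.2599°
wrap2 = π + 2β = 191.7401°
tangent length = C·cosβ = 87.5386
L = r1·wrap1 + r2·wrap2 + 2·C·cosβ = 6·2.9367 + 15·3.3465 + 2·87.5386 = 242.8947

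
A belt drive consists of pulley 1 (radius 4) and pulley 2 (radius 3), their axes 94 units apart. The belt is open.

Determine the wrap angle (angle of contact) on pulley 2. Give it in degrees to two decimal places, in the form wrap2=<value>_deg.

open belt: β = asin((r2−r1)/C) = asin(-1/94) = -0.6095°
wrap1 = π − 2β = 181.2191°
wrap2 = π + 2β = 178.7809°

wrap2=178.78_deg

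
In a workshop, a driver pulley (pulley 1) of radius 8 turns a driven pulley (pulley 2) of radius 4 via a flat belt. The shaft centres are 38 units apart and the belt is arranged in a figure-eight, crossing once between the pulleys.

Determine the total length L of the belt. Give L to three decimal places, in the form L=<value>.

L=117.521

crossed belt: β = asin((r1+r2)/C) = asin(12/38) = 18.4085°
wrap1 = wrap2 = π + 2β = 216.8170°
tangent length = C·cosβ = 36.0555
L = (r1+r2)·wrap + 2·C·cosβ = 12·3.7842 + 2·36.0555 = 117.5211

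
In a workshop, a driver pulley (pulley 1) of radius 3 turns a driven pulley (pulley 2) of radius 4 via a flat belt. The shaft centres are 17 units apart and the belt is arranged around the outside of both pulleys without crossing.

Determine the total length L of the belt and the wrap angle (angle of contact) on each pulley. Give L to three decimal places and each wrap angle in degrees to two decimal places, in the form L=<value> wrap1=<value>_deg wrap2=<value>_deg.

L=56.050 wrap1=173.26_deg wrap2=186.74_deg

open belt: β = asin((r2−r1)/C) = asin(1/17) = 3.3723°
wrap1 = π − 2β = 173.2554°
wrap2 = π + 2β = 186.7446°
tangent length = C·cosβ = 16.9706
L = r1·wrap1 + r2·wrap2 + 2·C·cosβ = 3·3.0239 + 4·3.2593 + 2·16.9706 = 56.0500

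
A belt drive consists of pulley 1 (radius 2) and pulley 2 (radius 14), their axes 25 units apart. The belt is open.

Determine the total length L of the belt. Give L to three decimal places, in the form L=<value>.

L=106.145

open belt: β = asin((r2−r1)/C) = asin(12/25) = 28.6854°
wrap1 = π − 2β = 122.6292°
wrap2 = π + 2β = 237.3708°
tangent length = C·cosβ = 21.9317
L = r1·wrap1 + r2·wrap2 + 2·C·cosβ = 2·2.1403 + 14·4.1429 + 2·21.9317 = 106.1446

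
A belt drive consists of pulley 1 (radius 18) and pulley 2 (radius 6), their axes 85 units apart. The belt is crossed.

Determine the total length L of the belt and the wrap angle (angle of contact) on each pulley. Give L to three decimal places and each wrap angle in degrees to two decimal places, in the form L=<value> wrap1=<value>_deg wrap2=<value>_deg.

crossed belt: β = asin((r1+r2)/C) = asin(24/85) = 16.4007°
wrap1 = wrap2 = π + 2β = 212.8014°
tangent length = C·cosβ = 81.5414
L = (r1+r2)·wrap + 2·C·cosβ = 24·3.7141 + 2·81.5414 = 252.2208

L=252.221 wrap1=212.80_deg wrap2=212.80_deg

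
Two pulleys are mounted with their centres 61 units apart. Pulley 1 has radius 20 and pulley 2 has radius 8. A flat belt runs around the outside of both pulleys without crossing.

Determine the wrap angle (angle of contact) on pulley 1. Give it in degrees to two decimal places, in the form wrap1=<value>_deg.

open belt: β = asin((r2−r1)/C) = asin(-12/61) = -11.3453°
wrap1 = π − 2β = 202.6906°
wrap2 = π + 2β = 157.3094°

wrap1=202.69_deg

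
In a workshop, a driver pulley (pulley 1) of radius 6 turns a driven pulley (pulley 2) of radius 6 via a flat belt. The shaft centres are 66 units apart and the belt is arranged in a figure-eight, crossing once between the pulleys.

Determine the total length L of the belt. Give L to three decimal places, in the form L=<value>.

crossed belt: β = asin((r1+r2)/C) = asin(12/66) = 10.4757°
wrap1 = wrap2 = π + 2β = 200.9514°
tangent length = C·cosβ = 64.8999
L = (r1+r2)·wrap + 2·C·cosβ = 12·3.5073 + 2·64.8999 = 171.8870

L=171.887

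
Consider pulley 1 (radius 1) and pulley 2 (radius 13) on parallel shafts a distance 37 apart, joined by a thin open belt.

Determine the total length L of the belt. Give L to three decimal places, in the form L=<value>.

L=121.909

open belt: β = asin((r2−r1)/C) = asin(12/37) = 18.9246°
wrap1 = π − 2β = 142.1507°
wrap2 = π + 2β = 217.8493°
tangent length = C·cosβ = 35.0000
L = r1·wrap1 + r2·wrap2 + 2·C·cosβ = 1·2.4810 + 13·3.8022 + 2·35.0000 = 121.9094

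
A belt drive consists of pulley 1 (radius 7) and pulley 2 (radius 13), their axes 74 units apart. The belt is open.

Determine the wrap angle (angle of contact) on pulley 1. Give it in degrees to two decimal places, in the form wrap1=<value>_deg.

wrap1=170.70_deg

open belt: β = asin((r2−r1)/C) = asin(6/74) = 4.6507°
wrap1 = π − 2β = 170.6986°
wrap2 = π + 2β = 189.3014°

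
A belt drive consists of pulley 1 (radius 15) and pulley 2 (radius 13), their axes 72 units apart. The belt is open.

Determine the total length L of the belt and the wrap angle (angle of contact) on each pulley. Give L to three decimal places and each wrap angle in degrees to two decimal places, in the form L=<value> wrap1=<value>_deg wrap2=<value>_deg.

L=232.020 wrap1=183.18_deg wrap2=176.82_deg

open belt: β = asin((r2−r1)/C) = asin(-2/72) = -1.5918°
wrap1 = π − 2β = 183.1835°
wrap2 = π + 2β = 176.8165°
tangent length = C·cosβ = 71.9722
L = r1·wrap1 + r2·wrap2 + 2·C·cosβ = 15·3.1972 + 13·3.0860 + 2·71.9722 = 232.0202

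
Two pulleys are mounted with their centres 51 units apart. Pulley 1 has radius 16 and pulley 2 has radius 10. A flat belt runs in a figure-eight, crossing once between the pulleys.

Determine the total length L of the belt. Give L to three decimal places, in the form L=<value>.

L=197.249

crossed belt: β = asin((r1+r2)/C) = asin(26/51) = 30.6508°
wrap1 = wrap2 = π + 2β = 241.3015°
tangent length = C·cosβ = 43.8748
L = (r1+r2)·wrap + 2·C·cosβ = 26·4.2115 + 2·43.8748 = 197.2488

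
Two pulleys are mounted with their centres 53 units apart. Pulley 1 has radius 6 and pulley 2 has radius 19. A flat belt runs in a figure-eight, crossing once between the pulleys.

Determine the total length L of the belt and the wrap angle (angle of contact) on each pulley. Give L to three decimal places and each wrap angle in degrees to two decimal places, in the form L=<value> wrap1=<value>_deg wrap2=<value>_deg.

crossed belt: β = asin((r1+r2)/C) = asin(25/53) = 28.1446°
wrap1 = wrap2 = π + 2β = 236.2892°
tangent length = C·cosβ = 46.7333
L = (r1+r2)·wrap + 2·C·cosβ = 25·4.1240 + 2·46.7333 = 196.5672

L=196.567 wrap1=236.29_deg wrap2=236.29_deg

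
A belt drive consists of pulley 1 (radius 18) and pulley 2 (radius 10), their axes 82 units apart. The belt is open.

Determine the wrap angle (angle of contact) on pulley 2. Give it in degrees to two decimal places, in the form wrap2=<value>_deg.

wrap2=168.80_deg

open belt: β = asin((r2−r1)/C) = asin(-8/82) = -5.5987°
wrap1 = π − 2β = 191.1975°
wrap2 = π + 2β = 168.8025°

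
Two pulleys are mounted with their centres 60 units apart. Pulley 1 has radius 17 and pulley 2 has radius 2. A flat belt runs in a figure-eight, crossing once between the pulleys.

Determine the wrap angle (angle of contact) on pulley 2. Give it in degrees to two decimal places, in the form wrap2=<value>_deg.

crossed belt: β = asin((r1+r2)/C) = asin(19/60) = 18.4615°
wrap1 = wrap2 = π + 2β = 216.9229°

wrap2=216.92_deg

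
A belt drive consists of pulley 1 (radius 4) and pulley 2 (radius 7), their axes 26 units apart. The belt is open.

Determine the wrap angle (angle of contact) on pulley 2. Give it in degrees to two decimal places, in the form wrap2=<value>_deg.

open belt: β = asin((r2−r1)/C) = asin(3/26) = 6.6258°
wrap1 = π − 2β = 166.7484°
wrap2 = π + 2β = 193.2516°

wrap2=193.25_deg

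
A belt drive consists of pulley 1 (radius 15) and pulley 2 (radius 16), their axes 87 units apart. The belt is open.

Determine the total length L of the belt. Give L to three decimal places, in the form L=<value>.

L=271.401

open belt: β = asin((r2−r1)/C) = asin(1/87) = 0.6586°
wrap1 = π − 2β = 178.6828°
wrap2 = π + 2β = 181.3172°
tangent length = C·cosβ = 86.9943
L = r1·wrap1 + r2·wrap2 + 2·C·cosβ = 15·3.1186 + 16·3.1646 + 2·86.9943 = 271.4009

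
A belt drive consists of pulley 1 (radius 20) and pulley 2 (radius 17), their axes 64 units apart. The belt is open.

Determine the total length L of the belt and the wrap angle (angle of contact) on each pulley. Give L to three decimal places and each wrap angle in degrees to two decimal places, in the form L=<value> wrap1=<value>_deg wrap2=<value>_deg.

open belt: β = asin((r2−r1)/C) = asin(-3/64) = -2.6867°
wrap1 = π − 2β = 185.3734°
wrap2 = π + 2β = 174.6266°
tangent length = C·cosβ = 63.9296
L = r1·wrap1 + r2·wrap2 + 2·C·cosβ = 20·3.2354 + 17·3.0478 + 2·63.9296 = 244.3796

L=244.380 wrap1=185.37_deg wrap2=174.63_deg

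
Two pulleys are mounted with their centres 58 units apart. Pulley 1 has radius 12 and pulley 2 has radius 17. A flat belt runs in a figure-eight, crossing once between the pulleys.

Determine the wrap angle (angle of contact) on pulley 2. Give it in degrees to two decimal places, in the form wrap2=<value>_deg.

wrap2=240.00_deg

crossed belt: β = asin((r1+r2)/C) = asin(29/58) = 30.0000°
wrap1 = wrap2 = π + 2β = 240.0000°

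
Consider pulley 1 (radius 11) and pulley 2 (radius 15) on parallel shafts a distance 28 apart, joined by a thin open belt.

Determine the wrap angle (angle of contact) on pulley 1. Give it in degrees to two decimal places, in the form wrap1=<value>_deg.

wrap1=163.57_deg

open belt: β = asin((r2−r1)/C) = asin(4/28) = 8.2132°
wrap1 = π − 2β = 163.5736°
wrap2 = π + 2β = 196.4264°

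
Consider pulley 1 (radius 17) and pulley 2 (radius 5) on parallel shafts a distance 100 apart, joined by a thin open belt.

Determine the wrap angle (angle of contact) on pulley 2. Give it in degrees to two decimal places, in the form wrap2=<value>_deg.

wrap2=166.22_deg

open belt: β = asin((r2−r1)/C) = asin(-12/100) = -6.8921°
wrap1 = π − 2β = 193.7842°
wrap2 = π + 2β = 166.2158°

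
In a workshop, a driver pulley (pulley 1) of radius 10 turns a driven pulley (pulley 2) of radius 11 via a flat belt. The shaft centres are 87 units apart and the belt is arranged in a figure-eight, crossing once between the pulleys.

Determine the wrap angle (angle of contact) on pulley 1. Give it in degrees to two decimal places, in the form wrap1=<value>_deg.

wrap1=207.94_deg

crossed belt: β = asin((r1+r2)/C) = asin(21/87) = 13.9680°
wrap1 = wrap2 = π + 2β = 207.9359°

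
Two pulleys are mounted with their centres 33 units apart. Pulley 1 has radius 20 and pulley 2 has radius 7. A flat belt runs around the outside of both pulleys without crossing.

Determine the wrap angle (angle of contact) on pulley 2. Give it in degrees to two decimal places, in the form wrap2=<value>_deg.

wrap2=133.60_deg

open belt: β = asin((r2−r1)/C) = asin(-13/33) = -23.1998°
wrap1 = π − 2β = 226.3997°
wrap2 = π + 2β = 133.6003°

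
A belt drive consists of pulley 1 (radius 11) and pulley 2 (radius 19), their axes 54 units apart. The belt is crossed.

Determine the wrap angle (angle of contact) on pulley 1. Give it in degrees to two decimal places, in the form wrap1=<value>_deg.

wrap1=247.50_deg

crossed belt: β = asin((r1+r2)/C) = asin(30/54) = 33.7490°
wrap1 = wrap2 = π + 2β = 247.4980°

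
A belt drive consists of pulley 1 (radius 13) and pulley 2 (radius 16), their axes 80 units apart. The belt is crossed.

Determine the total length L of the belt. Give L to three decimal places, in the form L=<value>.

crossed belt: β = asin((r1+r2)/C) = asin(29/80) = 21.2538°
wrap1 = wrap2 = π + 2β = 222.5076°
tangent length = C·cosβ = 74.5587
L = (r1+r2)·wrap + 2·C·cosβ = 29·3.8835 + 2·74.5587 = 261.7386

L=261.739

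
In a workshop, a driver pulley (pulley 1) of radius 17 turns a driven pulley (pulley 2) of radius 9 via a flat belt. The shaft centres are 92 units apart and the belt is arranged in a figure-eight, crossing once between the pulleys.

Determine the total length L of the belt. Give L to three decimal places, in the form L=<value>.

L=273.079

crossed belt: β = asin((r1+r2)/C) = asin(26/92) = 16.4160°
wrap1 = wrap2 = π + 2β = 212.8319°
tangent length = C·cosβ = 88.2496
L = (r1+r2)·wrap + 2·C·cosβ = 26·3.7146 + 2·88.2496 = 273.0794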